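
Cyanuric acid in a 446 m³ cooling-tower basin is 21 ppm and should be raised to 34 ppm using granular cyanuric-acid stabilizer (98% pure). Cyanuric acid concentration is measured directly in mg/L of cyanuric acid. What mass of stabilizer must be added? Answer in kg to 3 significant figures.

Volume: 446 m³ = 446,000 L.
CYA to add: (34 − 21) = 13 mg/L × 446,000 L = 5798 g cyanuric acid.
At 98% purity: 5798 / 0.98 = 5916 g product.

5.92 kg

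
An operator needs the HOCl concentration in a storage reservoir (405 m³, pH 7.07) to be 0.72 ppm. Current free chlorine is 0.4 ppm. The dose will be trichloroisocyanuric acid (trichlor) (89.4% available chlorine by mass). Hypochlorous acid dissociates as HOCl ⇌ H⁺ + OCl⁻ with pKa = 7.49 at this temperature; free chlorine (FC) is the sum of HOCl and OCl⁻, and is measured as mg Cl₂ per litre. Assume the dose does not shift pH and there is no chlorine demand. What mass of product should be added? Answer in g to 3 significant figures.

269 g

Volume: 405 m³ = 405,000 L.
[OCl⁻]/[HOCl] = 10^(pH − pKa) = 10^(7.07 − 7.49) = 0.3802; fraction as HOCl = 1/(1 + 0.3802) = 0.7245.
Free chlorine required for 0.72 ppm HOCl: 0.72 / 0.7245 = 0.9937 ppm.
FC to add: 0.9937 − 0.4 = 0.5937 mg/L as Cl₂.
Cl₂ equivalent: 0.5937 mg/L × 405,000 L = 240.5 g.
Product at 89.4% available Cl: 240.5 / 0.894 = 269 g.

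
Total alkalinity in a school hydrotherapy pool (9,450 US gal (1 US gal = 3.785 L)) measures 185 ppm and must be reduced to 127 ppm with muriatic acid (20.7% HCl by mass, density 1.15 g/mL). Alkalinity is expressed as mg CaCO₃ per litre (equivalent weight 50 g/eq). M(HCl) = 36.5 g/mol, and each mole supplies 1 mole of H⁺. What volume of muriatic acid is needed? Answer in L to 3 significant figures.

6.36 L

Volume: 9,450 US gal × 3.785 L/gal = 35,768 L.
Alkalinity to neutralize: (185 − 127) = 58 mg/L as CaCO₃ × 35,768 L = 2075 g as CaCO₃.
Equivalents of H⁺ required: 2075 ÷ 50 g/eq = 41.49 eq = 41.49 mol HCl.
Mass of HCl: 41.49 × 36.5 = 1514 g.
Mass of 20.7% solution: 1514 / 0.207 = 7316 g.
Volume: 7316 g ÷ 1.15 g/mL = 6362 mL.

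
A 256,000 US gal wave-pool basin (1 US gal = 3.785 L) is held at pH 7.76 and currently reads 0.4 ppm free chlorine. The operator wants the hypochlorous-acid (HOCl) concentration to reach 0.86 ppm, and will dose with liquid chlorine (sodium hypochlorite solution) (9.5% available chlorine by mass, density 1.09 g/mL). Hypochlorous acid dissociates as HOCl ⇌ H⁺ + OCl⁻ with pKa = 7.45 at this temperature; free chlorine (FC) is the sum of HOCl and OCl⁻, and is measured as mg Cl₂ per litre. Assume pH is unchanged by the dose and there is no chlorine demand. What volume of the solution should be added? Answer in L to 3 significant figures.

Volume: 256,000 US gal × 3.785 L/gal = 968,960 L.
[OCl⁻]/[HOCl] = 10^(pH − pKa) = 10^(7.76 − 7.45) = 2.042; fraction as HOCl = 1/(1 + 2.042) = 0.3288.
Free chlorine required for 0.86 ppm HOCl: 0.86 / 0.3288 = 2.616 ppm.
FC to add: 2.616 − 0.4 = 2.216 mg/L as Cl₂.
Cl₂ equivalent: 2.216 mg/L × 968,960 L = 2147 g.
Product at 9.5% available Cl: 2147 / 0.095 = 22,600 g.
Volume: 22,600 g ÷ 1.09 g/mL = 20,740 mL.

20.7 L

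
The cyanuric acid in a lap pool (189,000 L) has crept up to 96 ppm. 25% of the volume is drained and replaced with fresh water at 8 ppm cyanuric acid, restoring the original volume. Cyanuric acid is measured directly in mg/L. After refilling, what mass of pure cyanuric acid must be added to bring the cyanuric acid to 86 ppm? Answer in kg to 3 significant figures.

After draining 25% and refilling: 96 × 0.75 + 8 × 0.25 = 74 ppm.
Deficit to target: 86 − 74 = 12 mg/L.
Mass: 12 mg/L × 189,000 L = 2268 g cyanuric acid.

2.27 kg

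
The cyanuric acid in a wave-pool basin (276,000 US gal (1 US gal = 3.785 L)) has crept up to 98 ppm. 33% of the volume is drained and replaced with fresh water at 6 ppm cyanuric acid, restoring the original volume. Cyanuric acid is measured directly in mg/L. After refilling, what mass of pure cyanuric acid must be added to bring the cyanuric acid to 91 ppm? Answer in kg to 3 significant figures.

24.4 kg

Volume: 276,000 US gal × 3.785 L/gal = 1,044,660 L.
After draining 33% and refilling: 98 × 0.67 + 6 × 0.33 = 67.64 ppm.
Deficit to target: 91 − 67.64 = 23.36 mg/L.
Mass: 23.36 mg/L × 1,044,660 L = 24,400 g cyanuric acid.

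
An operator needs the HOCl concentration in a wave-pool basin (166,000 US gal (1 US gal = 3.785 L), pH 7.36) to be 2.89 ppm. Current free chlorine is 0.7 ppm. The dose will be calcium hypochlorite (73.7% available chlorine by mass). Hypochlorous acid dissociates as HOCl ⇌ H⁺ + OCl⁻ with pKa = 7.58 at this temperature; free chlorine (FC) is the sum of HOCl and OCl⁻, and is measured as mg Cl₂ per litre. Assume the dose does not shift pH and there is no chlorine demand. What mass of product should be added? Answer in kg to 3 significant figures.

Volume: 166,000 US gal × 3.785 L/gal = 628,310 L.
[OCl⁻]/[HOCl] = 10^(pH − pKa) = 10^(7.36 − 7.58) = 0.6026; fraction as HOCl = 1/(1 + 0.6026) = 0.624.
Free chlorine required for 2.89 ppm HOCl: 2.89 / 0.624 = 4.631 ppm.
FC to add: 4.631 − 0.7 = 3.931 mg/L as Cl₂.
Cl₂ equivalent: 3.931 mg/L × 628,310 L = 2470 g.
Product at 73.7% available Cl: 2470 / 0.737 = 3352 g.

3.35 kg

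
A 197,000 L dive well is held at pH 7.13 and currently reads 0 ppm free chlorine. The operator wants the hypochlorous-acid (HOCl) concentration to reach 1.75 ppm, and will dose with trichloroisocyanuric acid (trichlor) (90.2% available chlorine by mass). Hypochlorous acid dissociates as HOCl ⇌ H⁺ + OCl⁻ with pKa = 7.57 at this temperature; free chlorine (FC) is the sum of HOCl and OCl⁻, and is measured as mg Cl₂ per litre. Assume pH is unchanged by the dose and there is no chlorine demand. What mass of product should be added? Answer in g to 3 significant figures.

[OCl⁻]/[HOCl] = 10^(pH − pKa) = 10^(7.13 − 7.57) = 0.3631; fraction as HOCl = 1/(1 + 0.3631) = 0.7336.
Free chlorine required for 1.75 ppm HOCl: 1.75 / 0.7336 = 2.385 ppm.
FC to add: 2.385 − 0 = 2.385 mg/L as Cl₂.
Cl₂ equivalent: 2.385 mg/L × 197,000 L = 469.9 g.
Product at 90.2% available Cl: 469.9 / 0.902 = 521 g.

521 g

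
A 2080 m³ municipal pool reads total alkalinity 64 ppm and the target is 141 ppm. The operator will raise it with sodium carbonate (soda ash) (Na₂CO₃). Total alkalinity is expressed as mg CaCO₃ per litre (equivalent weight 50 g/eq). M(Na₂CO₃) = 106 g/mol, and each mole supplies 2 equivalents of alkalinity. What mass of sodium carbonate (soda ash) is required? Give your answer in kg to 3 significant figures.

Volume: 2080 m³ = 2,080,000 L.
Alkalinity to add: (141 − 64) = 77 mg/L as CaCO₃ × 2,080,000 L = 160,200 g as CaCO₃.
Equivalents: 160,200 g ÷ 50 g/eq = 3203 eq.
Each mole of Na₂CO₃ supplies 2 eq, so 3203 / 2 = 1602 mol.
Mass: 1602 mol × 106 g/mol = 169,800 g.

170 kg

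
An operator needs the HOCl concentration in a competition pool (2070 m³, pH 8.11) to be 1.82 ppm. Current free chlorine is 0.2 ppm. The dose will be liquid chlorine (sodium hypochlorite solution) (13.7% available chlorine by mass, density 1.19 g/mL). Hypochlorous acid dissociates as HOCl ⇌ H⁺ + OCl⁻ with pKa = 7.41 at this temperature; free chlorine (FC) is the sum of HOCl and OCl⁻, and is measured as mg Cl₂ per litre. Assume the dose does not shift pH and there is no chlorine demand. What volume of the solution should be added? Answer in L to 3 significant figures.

Volume: 2070 m³ = 2,070,000 L.
[OCl⁻]/[HOCl] = 10^(pH − pKa) = 10^(8.11 − 7.41) = 5.012; fraction as HOCl = 1/(1 + 5.012) = 0.1663.
Free chlorine required for 1.82 ppm HOCl: 1.82 / 0.1663 = 10.94 ppm.
FC to add: 10.94 − 0.2 = 10.74 mg/L as Cl₂.
Cl₂ equivalent: 10.74 mg/L × 2,070,000 L = 22,240 g.
Product at 13.7% available Cl: 22,240 / 0.137 = 162,300 g.
Volume: 162,300 g ÷ 1.19 g/mL = 136,400 mL.

136 L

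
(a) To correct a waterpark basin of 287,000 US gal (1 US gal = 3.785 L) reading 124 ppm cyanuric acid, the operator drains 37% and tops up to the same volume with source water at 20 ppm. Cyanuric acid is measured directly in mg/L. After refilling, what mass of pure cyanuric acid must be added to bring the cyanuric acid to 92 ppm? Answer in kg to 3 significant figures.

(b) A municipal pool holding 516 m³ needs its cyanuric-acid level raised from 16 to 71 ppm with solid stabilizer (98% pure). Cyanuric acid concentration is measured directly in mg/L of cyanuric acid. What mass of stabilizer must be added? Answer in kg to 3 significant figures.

(a) 7.04 kg; (b) 29.0 kg

(a) Volume: 287,000 US gal × 3.785 L/gal = 1,086,295 L.
(a) After draining 37% and refilling: 124 × 0.63 + 20 × 0.37 = 85.52 ppm.
(a) Deficit to target: 92 − 85.52 = 6.48 mg/L.
(a) Mass: 6.48 mg/L × 1,086,295 L = 7039 g cyanuric acid.

(b) Volume: 516 m³ = 516,000 L.
(b) CYA to add: (71 − 16) = 55 mg/L × 516,000 L = 28,380 g cyanuric acid.
(b) At 98% purity: 28,380 / 0.98 = 28,960 g product.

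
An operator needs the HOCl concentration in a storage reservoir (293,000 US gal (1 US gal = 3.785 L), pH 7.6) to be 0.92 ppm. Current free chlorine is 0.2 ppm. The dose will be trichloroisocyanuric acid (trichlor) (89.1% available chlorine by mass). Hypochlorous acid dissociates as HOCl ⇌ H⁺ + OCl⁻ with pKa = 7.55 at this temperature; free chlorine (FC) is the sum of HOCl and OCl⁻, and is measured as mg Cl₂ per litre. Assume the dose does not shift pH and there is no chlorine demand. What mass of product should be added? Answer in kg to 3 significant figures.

2.18 kg

Volume: 293,000 US gal × 3.785 L/gal = 1,109,005 L.
[OCl⁻]/[HOCl] = 10^(pH − pKa) = 10^(7.6 − 7.55) = 1.122; fraction as HOCl = 1/(1 + 1.122) = 0.4712.
Free chlorine required for 0.92 ppm HOCl: 0.92 / 0.4712 = 1.952 ppm.
FC to add: 1.952 − 0.2 = 1.752 mg/L as Cl₂.
Cl₂ equivalent: 1.752 mg/L × 1,109,005 L = 1943 g.
Product at 89.1% available Cl: 1943 / 0.891 = 2181 g.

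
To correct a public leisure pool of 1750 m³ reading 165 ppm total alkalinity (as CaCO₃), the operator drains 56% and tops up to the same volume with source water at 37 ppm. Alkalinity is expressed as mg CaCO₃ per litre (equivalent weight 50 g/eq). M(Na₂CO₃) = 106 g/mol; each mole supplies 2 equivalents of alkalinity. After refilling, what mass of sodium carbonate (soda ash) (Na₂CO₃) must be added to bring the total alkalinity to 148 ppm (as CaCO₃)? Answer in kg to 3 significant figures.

101 kg

Volume: 1750 m³ = 1,750,000 L.
After draining 56% and refilling: 165 × 0.44 + 37 × 0.56 = 93.32 ppm.
Deficit to target: 148 − 93.32 = 54.68 mg/L.
As CaCO₃: 54.68 mg/L × 1,750,000 L = 95,690 g; ÷ 50 g/eq ÷ 2 = 956.9 mol Na₂CO₃.
Mass: 956.9 × 106 = 101,400 g.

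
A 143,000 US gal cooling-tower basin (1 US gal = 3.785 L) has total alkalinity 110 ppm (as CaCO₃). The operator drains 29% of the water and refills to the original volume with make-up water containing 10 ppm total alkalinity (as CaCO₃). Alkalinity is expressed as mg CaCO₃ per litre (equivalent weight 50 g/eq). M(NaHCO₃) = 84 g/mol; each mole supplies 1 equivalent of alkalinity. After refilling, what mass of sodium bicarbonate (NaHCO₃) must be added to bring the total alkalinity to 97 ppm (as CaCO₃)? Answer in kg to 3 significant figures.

Volume: 143,000 US gal × 3.785 L/gal = 541,255 L.
After draining 29% and refilling: 110 × 0.71 + 10 × 0.29 = 81 ppm.
Deficit to target: 97 − 81 = 16 mg/L.
As CaCO₃: 16 mg/L × 541,255 L = 8660 g; ÷ 50 g/eq ÷ 1 = 173.2 mol NaHCO₃.
Mass: 173.2 × 84 = 14,550 g.

14.5 kg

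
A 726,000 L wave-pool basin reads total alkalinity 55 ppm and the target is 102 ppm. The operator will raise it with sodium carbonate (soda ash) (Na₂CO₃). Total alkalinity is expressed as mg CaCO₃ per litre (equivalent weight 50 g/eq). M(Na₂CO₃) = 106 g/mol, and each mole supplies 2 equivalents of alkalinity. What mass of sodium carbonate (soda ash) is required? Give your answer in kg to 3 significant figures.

Alkalinity to add: (102 − 55) = 47 mg/L as CaCO₃ × 726,000 L = 34,120 g as CaCO₃.
Equivalents: 34,120 g ÷ 50 g/eq = 682.4 eq.
Each mole of Na₂CO₃ supplies 2 eq, so 682.4 / 2 = 341.2 mol.
Mass: 341.2 mol × 106 g/mol = 36,170 g.

36.2 kg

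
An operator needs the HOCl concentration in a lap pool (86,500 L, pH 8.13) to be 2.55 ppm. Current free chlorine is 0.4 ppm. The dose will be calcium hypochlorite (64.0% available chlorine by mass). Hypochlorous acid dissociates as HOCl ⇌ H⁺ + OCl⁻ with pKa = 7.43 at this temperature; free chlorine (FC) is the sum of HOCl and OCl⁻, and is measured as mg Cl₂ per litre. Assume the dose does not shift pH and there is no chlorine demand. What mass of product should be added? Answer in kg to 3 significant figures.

2.02 kg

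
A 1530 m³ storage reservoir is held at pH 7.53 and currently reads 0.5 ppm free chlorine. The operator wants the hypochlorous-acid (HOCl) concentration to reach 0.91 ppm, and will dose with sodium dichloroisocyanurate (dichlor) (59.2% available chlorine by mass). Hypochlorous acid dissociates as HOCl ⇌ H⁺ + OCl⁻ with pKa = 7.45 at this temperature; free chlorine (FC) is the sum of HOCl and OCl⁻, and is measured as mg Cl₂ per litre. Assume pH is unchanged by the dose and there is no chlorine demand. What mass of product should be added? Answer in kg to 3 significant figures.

Volume: 1530 m³ = 1,530,000 L.
[OCl⁻]/[HOCl] = 10^(pH − pKa) = 10^(7.53 − 7.45) = 1.202; fraction as HOCl = 1/(1 + 1.202) = 0.4541.
Free chlorine required for 0.91 ppm HOCl: 0.91 / 0.4541 = 2.004 ppm.
FC to add: 2.004 − 0.5 = 1.504 mg/L as Cl₂.
Cl₂ equivalent: 1.504 mg/L × 1,530,000 L = 2301 g.
Product at 59.2% available Cl: 2301 / 0.592 = 3887 g.

3.89 kg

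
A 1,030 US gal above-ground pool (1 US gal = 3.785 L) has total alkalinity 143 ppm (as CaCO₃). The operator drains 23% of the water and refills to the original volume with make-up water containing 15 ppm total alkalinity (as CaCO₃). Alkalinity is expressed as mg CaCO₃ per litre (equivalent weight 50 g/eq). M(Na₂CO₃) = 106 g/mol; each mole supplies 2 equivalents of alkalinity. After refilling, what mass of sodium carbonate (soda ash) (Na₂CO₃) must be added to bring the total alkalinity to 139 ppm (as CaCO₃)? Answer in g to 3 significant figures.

Volume: 1,030 US gal × 3.785 L/gal = 3,899 L.
After draining 23% and refilling: 143 × 0.77 + 15 × 0.23 = 113.56 ppm.
Deficit to target: 139 − 113.56 = 25.44 mg/L.
As CaCO₃: 25.44 mg/L × 3,899 L = 99.18 g; ÷ 50 g/eq ÷ 2 = 0.9918 mol Na₂CO₃.
Mass: 0.9918 × 106 = 105.1 g.

105 g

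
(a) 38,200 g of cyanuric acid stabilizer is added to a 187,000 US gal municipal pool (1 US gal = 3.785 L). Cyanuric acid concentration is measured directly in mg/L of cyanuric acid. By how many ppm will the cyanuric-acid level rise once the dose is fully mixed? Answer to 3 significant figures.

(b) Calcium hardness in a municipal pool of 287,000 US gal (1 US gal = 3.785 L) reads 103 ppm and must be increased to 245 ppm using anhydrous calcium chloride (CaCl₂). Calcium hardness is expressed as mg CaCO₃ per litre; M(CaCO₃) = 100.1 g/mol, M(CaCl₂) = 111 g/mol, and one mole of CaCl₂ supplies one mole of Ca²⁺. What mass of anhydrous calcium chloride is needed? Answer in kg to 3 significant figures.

(a) 54.0 ppm; (b) 171 kg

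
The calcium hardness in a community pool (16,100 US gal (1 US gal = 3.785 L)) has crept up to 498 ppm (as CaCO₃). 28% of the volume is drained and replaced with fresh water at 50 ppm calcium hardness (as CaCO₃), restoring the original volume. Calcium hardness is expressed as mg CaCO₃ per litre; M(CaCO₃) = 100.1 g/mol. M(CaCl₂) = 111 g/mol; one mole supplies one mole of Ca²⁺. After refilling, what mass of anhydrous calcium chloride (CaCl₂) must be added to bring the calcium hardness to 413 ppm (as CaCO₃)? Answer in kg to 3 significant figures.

Volume: 16,100 US gal × 3.785 L/gal = 60,938 L.
After draining 28% and refilling: 498 × 0.72 + 50 × 0.28 = 372.56 ppm.
Deficit to target: 413 − 372.56 = 40.44 mg/L.
As CaCO₃: 40.44 mg/L × 60,938 L = 2464 g; ÷ 100.1 = 24.62 mol Ca²⁺.
Mass: 24.62 × 111 = 2733 g.

2.73 kg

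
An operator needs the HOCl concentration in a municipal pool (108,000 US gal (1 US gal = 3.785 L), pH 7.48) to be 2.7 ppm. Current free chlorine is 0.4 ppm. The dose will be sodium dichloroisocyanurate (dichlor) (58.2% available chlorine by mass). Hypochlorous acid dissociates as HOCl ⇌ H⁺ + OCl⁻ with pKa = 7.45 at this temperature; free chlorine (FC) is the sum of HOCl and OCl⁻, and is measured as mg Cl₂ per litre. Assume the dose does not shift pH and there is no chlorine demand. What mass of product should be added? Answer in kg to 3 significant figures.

Volume: 108,000 US gal × 3.785 L/gal = 408,780 L.
[OCl⁻]/[HOCl] = 10^(pH − pKa) = 10^(7.48 − 7.45) = 1.072; fraction as HOCl = 1/(1 + 1.072) = 0.4827.
Free chlorine required for 2.7 ppm HOCl: 2.7 / 0.4827 = 5.593 ppm.
FC to add: 5.593 − 0.4 = 5.193 mg/L as Cl₂.
Cl₂ equivalent: 5.193 mg/L × 408,780 L = 2123 g.
Product at 58.2% available Cl: 2123 / 0.582 = 3647 g.

3.65 kg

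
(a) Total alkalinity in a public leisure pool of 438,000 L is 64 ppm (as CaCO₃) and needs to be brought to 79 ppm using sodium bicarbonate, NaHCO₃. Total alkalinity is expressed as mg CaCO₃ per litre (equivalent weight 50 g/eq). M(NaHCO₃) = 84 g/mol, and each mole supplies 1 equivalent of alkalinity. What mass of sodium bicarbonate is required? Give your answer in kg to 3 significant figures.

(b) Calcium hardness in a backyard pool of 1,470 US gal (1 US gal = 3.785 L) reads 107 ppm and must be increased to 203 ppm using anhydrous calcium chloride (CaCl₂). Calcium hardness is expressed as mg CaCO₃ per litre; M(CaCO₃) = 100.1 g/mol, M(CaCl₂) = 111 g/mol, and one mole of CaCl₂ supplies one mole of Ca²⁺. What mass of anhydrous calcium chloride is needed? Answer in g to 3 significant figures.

(a) Alkalinity to add: (79 − 64) = 15 mg/L as CaCO₃ × 438,000 L = 6570 g as CaCO₃.
(a) Equivalents: 6570 g ÷ 50 g/eq = 131.4 eq.
(a) NaHCO₃ supplies 1 eq per mole → 131.4 mol.
(a) Mass: 131.4 mol × 84 g/mol = 11,040 g.

(b) Volume: 1,470 US gal × 3.785 L/gal = 5,564 L.
(b) Hardness to add: (203 − 107) = 96 mg/L as CaCO₃ × 5,564 L = 534.1 g as CaCO₃.
(b) Moles of Ca²⁺ (1 mol Ca²⁺ ≡ 1 mol CaCO₃): 534.1 / 100.1 g/mol = 5.336 mol.
(b) Mass of CaCl₂: 5.336 × 111 = 592.3 g.

(a) 11.0 kg; (b) 592 g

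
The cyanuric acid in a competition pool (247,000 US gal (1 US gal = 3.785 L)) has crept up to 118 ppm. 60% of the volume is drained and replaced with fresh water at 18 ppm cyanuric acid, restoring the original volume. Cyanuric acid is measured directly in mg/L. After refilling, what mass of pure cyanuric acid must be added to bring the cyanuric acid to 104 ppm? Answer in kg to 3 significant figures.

43.0 kg

Volume: 247,000 US gal × 3.785 L/gal = 934,895 L.
After draining 60% and refilling: 118 × 0.40 + 18 × 0.60 = 58 ppm.
Deficit to target: 104 − 58 = 46 mg/L.
Mass: 46 mg/L × 934,895 L = 43,010 g cyanuric acid.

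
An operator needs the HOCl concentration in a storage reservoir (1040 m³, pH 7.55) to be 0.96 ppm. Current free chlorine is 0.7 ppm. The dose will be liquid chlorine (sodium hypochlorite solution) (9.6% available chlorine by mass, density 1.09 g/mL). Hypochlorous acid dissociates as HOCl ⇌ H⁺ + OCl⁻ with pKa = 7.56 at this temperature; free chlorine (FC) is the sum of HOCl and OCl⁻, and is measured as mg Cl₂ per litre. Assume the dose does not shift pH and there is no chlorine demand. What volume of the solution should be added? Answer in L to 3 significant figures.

11.9 L

Volume: 1040 m³ = 1,040,000 L.
[OCl⁻]/[HOCl] = 10^(pH − pKa) = 10^(7.55 − 7.56) = 0.9772; fraction as HOCl = 1/(1 + 0.9772) = 0.5058.
Free chlorine required for 0.96 ppm HOCl: 0.96 / 0.5058 = 1.898 ppm.
FC to add: 1.898 − 0.7 = 1.198 mg/L as Cl₂.
Cl₂ equivalent: 1.198 mg/L × 1,040,000 L = 1246 g.
Product at 9.6% available Cl: 1246 / 0.096 = 12,980 g.
Volume: 12,980 g ÷ 1.09 g/mL = 11,910 mL.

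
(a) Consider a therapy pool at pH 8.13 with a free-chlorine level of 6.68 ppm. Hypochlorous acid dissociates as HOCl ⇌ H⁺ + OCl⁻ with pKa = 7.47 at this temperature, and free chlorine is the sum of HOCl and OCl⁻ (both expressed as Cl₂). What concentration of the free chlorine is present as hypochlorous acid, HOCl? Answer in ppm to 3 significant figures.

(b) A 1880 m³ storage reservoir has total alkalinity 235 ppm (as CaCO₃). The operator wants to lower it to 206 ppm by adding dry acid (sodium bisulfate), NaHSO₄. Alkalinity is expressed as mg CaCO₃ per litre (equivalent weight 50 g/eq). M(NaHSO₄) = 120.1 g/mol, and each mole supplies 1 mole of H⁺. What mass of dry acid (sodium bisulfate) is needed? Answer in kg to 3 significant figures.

(a) 1.20 ppm; (b) 131 kg

(a) [OCl⁻]/[HOCl] = 10^(pH − pKa) = 10^(8.13 − 7.47) = 10^0.66 = 4.571.
(a) Fraction as HOCl = 1 / (1 + 4.571) = 0.1795.
(a) HOCl = 0.1795 × 6.68 ppm = 1.199 ppm.

(b) Volume: 1880 m³ = 1,880,000 L.
(b) Alkalinity to neutralize: (235 − 206) = 29 mg/L as CaCO₃ × 1,880,000 L = 54,520 g as CaCO₃.
(b) Equivalents of H⁺ required: 54,520 ÷ 50 g/eq = 1090 eq = 1090 mol NaHSO₄.
(b) Mass of NaHSO₄: 1090 × 120.1 = 131,000 g.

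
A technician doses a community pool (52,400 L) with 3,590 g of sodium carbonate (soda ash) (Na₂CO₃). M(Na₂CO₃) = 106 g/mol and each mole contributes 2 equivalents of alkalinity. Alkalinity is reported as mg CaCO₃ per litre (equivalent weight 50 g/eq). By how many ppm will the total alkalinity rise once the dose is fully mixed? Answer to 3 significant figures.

Moles of Na₂CO₃: 3,590 g ÷ 106 g/mol = 33.87 mol → 67.74 eq of alkalinity.
As CaCO₃: 67.74 eq × 50 g/eq = 3387 g.
Rise: 3387 g / 52,400 L × 1000 = 64.63 mg/L.

64.6 ppm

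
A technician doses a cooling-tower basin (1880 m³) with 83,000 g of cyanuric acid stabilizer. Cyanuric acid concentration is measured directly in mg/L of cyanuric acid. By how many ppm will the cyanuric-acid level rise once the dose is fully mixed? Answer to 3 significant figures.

Volume: 1880 m³ = 1,880,000 L.
Rise: 83,000 g / 1,880,000 L × 1000 = 44.15 mg/L.

44.1 ppm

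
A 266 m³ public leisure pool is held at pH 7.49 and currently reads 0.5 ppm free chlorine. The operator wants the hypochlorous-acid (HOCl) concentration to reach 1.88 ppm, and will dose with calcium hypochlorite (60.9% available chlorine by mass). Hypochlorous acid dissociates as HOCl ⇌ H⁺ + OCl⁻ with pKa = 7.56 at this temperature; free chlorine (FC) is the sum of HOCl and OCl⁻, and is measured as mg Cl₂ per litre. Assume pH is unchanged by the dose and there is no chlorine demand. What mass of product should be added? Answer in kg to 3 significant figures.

Volume: 266 m³ = 266,000 L.
[OCl⁻]/[HOCl] = 10^(pH − pKa) = 10^(7.49 − 7.56) = 0.8511; fraction as HOCl = 1/(1 + 0.8511) = 0.5402.
Free chlorine required for 1.88 ppm HOCl: 1.88 / 0.5402 = 3.48 ppm.
FC to add: 3.48 − 0.5 = 2.98 mg/L as Cl₂.
Cl₂ equivalent: 2.98 mg/L × 266,000 L = 792.7 g.
Product at 60.9% available Cl: 792.7 / 0.609 = 1302 g.

1.30 kg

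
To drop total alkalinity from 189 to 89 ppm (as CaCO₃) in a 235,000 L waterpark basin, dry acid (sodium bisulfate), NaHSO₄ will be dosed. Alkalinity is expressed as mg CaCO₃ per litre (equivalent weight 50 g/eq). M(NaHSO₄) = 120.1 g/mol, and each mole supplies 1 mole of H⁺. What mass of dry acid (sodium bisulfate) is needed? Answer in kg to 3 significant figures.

Alkalinity to neutralize: (189 − 89) = 100 mg/L as CaCO₃ × 235,000 L = 23,500 g as CaCO₃.
Equivalents of H⁺ required: 23,500 ÷ 50 g/eq = 470 eq = 470 mol NaHSO₄.
Mass of NaHSO₄: 470 × 120.1 = 56,450 g.

56.4 kg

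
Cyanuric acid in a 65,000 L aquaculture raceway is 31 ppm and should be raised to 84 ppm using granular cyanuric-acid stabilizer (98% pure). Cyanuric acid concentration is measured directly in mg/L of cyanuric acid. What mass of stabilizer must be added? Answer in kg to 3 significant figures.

CYA to add: (84 − 31) = 53 mg/L × 65,000 L = 3445 g cyanuric acid.
At 98% purity: 3445 / 0.98 = 3515 g product.

3.52 kg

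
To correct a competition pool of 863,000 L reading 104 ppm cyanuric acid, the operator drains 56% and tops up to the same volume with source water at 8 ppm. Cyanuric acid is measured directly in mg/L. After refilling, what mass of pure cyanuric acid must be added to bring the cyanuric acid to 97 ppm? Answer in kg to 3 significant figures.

After draining 56% and refilling: 104 × 0.44 + 8 × 0.56 = 50.24 ppm.
Deficit to target: 97 − 50.24 = 46.76 mg/L.
Mass: 46.76 mg/L × 863,000 L = 40,350 g cyanuric acid.

40.4 kg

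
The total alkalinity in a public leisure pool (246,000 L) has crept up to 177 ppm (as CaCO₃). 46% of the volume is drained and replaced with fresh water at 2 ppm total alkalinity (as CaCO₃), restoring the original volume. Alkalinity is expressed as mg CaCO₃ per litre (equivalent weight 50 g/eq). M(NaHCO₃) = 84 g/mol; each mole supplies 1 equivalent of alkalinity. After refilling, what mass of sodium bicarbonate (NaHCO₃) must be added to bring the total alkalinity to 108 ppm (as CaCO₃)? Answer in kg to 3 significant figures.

4.75 kg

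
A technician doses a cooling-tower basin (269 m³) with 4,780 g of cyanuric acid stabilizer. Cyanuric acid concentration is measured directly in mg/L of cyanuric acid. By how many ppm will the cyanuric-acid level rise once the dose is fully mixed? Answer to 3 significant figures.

17.8 ppm

Volume: 269 m³ = 269,000 L.
Rise: 4,780 g / 269,000 L × 1000 = 17.77 mg/L.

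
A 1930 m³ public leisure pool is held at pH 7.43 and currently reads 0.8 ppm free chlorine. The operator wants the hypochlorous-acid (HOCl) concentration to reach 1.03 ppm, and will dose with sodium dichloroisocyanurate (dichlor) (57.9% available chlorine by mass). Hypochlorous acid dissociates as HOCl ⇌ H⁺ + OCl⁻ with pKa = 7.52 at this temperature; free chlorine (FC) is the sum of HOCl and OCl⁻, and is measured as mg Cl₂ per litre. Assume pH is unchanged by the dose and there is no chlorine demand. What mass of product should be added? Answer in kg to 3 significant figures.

Volume: 1930 m³ = 1,930,000 L.
[OCl⁻]/[HOCl] = 10^(pH − pKa) = 10^(7.43 − 7.52) = 0.8128; fraction as HOCl = 1/(1 + 0.8128) = 0.5516.
Free chlorine required for 1.03 ppm HOCl: 1.03 / 0.5516 = 1.867 ppm.
FC to add: 1.867 − 0.8 = 1.067 mg/L as Cl₂.
Cl₂ equivalent: 1.067 mg/L × 1,930,000 L = 2060 g.
Product at 57.9% available Cl: 2060 / 0.579 = 3557 g.

3.56 kg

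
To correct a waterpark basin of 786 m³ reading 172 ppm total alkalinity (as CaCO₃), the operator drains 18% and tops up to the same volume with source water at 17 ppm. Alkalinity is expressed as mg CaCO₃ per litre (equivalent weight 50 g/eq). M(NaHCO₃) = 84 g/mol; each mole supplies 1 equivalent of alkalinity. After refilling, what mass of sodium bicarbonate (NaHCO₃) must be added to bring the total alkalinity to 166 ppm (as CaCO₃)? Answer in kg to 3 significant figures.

Volume: 786 m³ = 786,000 L.
After draining 18% and refilling: 172 × 0.82 + 17 × 0.18 = 144.1 ppm.
Deficit to target: 166 − 144.1 = 21.9 mg/L.
As CaCO₃: 21.9 mg/L × 786,000 L = 17,210 g; ÷ 50 g/eq ÷ 1 = 344.3 mol NaHCO₃.
Mass: 344.3 × 84 = 28,920 g.

28.9 kg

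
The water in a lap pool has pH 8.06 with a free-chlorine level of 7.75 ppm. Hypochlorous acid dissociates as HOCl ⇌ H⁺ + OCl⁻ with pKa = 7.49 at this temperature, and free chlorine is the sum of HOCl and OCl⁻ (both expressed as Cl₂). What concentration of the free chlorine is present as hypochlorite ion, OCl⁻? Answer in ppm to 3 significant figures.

[OCl⁻]/[HOCl] = 10^(pH − pKa) = 10^(8.06 − 7.49) = 10^0.57 = 3.715.
Fraction as HOCl = 1 / (1 + 3.715) = 0.2121.
OCl⁻ = (1 − 0.2121) × 7.75 ppm = 6.106 ppm.

6.11 ppm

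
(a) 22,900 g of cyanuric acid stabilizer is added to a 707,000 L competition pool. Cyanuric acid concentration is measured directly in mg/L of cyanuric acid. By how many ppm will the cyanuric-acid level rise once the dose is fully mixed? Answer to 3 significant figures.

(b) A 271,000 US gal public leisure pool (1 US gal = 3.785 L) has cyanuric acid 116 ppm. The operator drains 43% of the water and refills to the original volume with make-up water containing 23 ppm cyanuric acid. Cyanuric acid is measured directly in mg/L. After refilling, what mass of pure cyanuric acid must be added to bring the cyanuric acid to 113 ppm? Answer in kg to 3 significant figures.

(a) Rise: 22,900 g / 707,000 L × 1000 = 32.39 mg/L.

(b) Volume: 271,000 US gal × 3.785 L/gal = 1,025,735 L.
(b) After draining 43% and refilling: 116 × 0.57 + 23 × 0.43 = 76.01 ppm.
(b) Deficit to target: 113 − 76.01 = 36.99 mg/L.
(b) Mass: 36.99 mg/L × 1,025,735 L = 37,940 g cyanuric acid.

(a) 32.4 ppm; (b) 37.9 kg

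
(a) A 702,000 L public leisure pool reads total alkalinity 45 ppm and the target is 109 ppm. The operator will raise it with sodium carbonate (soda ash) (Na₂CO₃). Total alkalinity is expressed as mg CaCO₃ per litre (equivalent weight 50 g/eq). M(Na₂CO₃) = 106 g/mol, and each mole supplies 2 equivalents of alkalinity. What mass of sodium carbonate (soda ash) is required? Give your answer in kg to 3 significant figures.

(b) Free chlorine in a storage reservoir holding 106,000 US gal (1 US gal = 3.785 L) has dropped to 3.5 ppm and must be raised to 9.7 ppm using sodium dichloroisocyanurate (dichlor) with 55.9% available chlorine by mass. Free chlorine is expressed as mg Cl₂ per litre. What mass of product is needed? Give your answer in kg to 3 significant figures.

(a) Alkalinity to add: (109 − 45) = 64 mg/L as CaCO₃ × 702,000 L = 44,930 g as CaCO₃.
(a) Equivalents: 44,930 g ÷ 50 g/eq = 898.6 eq.
(a) Each mole of Na₂CO₃ supplies 2 eq, so 898.6 / 2 = 449.3 mol.
(a) Mass: 449.3 mol × 106 g/mol = 47,620 g.

(b) Volume: 106,000 US gal × 3.785 L/gal = 401,210 L.
(b) Chlorine deficit: 9.7 − 3.5 = 6.2 ppm = 6.2 mg/L as Cl₂.
(b) Cl₂ equivalent needed: 6.2 mg/L × 401,210 L = 2,488,000 mg = 2488 g.
(b) Product at 55.9% available chlorine: 2488 / 0.559 = 4450 g.

(a) 47.6 kg; (b) 4.45 kg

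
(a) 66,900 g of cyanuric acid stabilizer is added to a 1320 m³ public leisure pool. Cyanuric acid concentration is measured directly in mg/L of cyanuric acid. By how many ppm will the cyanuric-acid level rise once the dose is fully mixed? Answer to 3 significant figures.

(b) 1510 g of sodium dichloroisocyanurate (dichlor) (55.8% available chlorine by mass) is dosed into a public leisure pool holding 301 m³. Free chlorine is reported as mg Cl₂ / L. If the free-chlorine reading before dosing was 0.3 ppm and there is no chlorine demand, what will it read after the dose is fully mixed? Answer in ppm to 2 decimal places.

(a) Volume: 1320 m³ = 1,320,000 L.
(a) Rise: 66,900 g / 1,320,000 L × 1000 = 50.68 mg/L.

(b) Volume: 301 m³ = 301,000 L.
(b) Available chlorine delivered: 1510 g × 0.558 = 842.6 g as Cl₂.
(b) Concentration rise: 842.6 g / 301,000 L = 2.799 mg/L = 2.80 ppm.
(b) Final FC: 0.3 + 2.80 = 3.10 ppm.

(a) 50.7 ppm; (b) 3.10 ppm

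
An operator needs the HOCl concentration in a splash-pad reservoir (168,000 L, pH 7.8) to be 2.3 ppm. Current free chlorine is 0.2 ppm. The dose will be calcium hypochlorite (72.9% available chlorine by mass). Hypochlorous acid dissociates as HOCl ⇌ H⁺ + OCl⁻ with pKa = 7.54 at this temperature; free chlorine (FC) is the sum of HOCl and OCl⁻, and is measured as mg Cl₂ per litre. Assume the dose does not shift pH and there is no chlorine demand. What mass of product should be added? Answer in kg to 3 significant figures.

1.45 kg

[OCl⁻]/[HOCl] = 10^(pH − pKa) = 10^(7.8 − 7.54) = 1.82; fraction as HOCl = 1/(1 + 1.82) = 0.3546.
Free chlorine required for 2.3 ppm HOCl: 2.3 / 0.3546 = 6.485 ppm.
FC to add: 6.485 − 0.2 = 6.285 mg/L as Cl₂.
Cl₂ equivalent: 6.285 mg/L × 168,000 L = 1056 g.
Product at 72.9% available Cl: 1056 / 0.729 = 1448 g.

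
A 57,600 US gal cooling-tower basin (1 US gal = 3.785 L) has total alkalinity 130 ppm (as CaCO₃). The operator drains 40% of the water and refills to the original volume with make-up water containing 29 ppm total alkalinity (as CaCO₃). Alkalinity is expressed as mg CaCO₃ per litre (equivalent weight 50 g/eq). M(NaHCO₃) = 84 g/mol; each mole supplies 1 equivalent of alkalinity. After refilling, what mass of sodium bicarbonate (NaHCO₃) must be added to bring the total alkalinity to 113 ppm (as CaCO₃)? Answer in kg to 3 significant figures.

8.57 kg

Volume: 57,600 US gal × 3.785 L/gal = 218,016 L.
After draining 40% and refilling: 130 × 0.60 + 29 × 0.40 = 89.6 ppm.
Deficit to target: 113 − 89.6 = 23.4 mg/L.
As CaCO₃: 23.4 mg/L × 218,016 L = 5102 g; ÷ 50 g/eq ÷ 1 = 102 mol NaHCO₃.
Mass: 102 × 84 = 8571 g.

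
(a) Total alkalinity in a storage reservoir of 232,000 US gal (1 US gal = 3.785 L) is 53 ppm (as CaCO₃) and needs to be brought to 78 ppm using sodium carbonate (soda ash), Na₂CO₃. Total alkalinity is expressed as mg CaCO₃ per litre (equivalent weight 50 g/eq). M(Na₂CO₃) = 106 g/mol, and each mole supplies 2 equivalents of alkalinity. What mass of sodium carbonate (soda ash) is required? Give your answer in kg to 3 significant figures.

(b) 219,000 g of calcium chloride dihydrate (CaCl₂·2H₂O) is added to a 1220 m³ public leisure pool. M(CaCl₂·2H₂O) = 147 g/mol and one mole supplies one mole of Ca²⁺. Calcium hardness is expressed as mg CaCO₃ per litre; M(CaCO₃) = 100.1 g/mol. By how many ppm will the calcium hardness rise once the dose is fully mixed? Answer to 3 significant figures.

(a) 23.3 kg; (b) 122 ppm

(a) Volume: 232,000 US gal × 3.785 L/gal = 878,120 L.
(a) Alkalinity to add: (78 − 53) = 25 mg/L as CaCO₃ × 878,120 L = 21,950 g as CaCO₃.
(a) Equivalents: 21,950 g ÷ 50 g/eq = 439.1 eq.
(a) Each mole of Na₂CO₃ supplies 2 eq, so 439.1 / 2 = 219.5 mol.
(a) Mass: 219.5 mol × 106 g/mol = 23,270 g.

(b) Volume: 1220 m³ = 1,220,000 L.
(b) Moles of Ca²⁺: 219,000 g ÷ 147 g/mol = 1490 mol.
(b) As CaCO₃: 1490 mol × 100.1 g/mol = 149,100 g.
(b) Rise: 149,100 g / 1,220,000 L × 1000 = 122.2 mg/L.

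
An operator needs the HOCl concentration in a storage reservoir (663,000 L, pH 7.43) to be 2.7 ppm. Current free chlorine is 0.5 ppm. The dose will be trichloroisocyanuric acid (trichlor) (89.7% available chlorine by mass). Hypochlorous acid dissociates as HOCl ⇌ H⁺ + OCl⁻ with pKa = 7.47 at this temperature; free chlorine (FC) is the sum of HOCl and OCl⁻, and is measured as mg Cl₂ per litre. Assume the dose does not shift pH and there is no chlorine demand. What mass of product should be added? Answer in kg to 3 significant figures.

[OCl⁻]/[HOCl] = 10^(pH − pKa) = 10^(7.43 − 7.47) = 0.912; fraction as HOCl = 1/(1 + 0.912) = 0.523.
Free chlorine required for 2.7 ppm HOCl: 2.7 / 0.523 = 5.162 ppm.
FC to add: 5.162 − 0.5 = 4.662 mg/L as Cl₂.
Cl₂ equivalent: 4.662 mg/L × 663,000 L = 3091 g.
Product at 89.7% available Cl: 3091 / 0.897 = 3446 g.

3.45 kg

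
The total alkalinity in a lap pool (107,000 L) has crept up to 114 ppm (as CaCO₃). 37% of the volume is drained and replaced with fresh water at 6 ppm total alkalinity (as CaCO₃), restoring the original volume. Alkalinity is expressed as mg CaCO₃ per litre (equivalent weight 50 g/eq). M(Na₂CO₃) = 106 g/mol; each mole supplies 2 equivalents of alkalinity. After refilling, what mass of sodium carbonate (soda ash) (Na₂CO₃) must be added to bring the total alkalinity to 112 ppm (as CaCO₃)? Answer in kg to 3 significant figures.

4.31 kg

After draining 37% and refilling: 114 × 0.63 + 6 × 0.37 = 74.04 ppm.
Deficit to target: 112 − 74.04 = 37.96 mg/L.
As CaCO₃: 37.96 mg/L × 107,000 L = 4062 g; ÷ 50 g/eq ÷ 2 = 40.62 mol Na₂CO₃.
Mass: 40.62 × 106 = 4305 g.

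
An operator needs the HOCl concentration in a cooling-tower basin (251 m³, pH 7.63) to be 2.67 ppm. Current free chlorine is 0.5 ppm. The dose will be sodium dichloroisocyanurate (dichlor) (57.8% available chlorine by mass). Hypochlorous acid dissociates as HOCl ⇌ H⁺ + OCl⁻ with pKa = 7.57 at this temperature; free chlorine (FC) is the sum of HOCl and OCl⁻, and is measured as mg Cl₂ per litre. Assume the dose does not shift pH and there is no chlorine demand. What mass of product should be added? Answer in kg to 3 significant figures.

Volume: 251 m³ = 251,000 L.
[OCl⁻]/[HOCl] = 10^(pH − pKa) = 10^(7.63 − 7.57) = 1.148; fraction as HOCl = 1/(1 + 1.148) = 0.4655.
Free chlorine required for 2.67 ppm HOCl: 2.67 / 0.4655 = 5.736 ppm.
FC to add: 5.736 − 0.5 = 5.236 mg/L as Cl₂.
Cl₂ equivalent: 5.236 mg/L × 251,000 L = 1314 g.
Product at 57.8% available Cl: 1314 / 0.578 = 2274 g.

2.27 kg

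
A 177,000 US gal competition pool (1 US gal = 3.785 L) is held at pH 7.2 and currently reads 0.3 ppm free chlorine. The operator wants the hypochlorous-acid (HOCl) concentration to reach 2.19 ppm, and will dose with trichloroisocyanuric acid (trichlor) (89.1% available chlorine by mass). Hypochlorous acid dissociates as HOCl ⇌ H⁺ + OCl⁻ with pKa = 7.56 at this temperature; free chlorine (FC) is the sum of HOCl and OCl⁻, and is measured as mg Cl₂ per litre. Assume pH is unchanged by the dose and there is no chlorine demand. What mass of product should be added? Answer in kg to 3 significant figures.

2.14 kg

Volume: 177,000 US gal × 3.785 L/gal = 669,945 L.
[OCl⁻]/[HOCl] = 10^(pH − pKa) = 10^(7.2 − 7.56) = 0.4365; fraction as HOCl = 1/(1 + 0.4365) = 0.6961.
Free chlorine required for 2.19 ppm HOCl: 2.19 / 0.6961 = 3.146 ppm.
FC to add: 3.146 − 0.3 = 2.846 mg/L as Cl₂.
Cl₂ equivalent: 2.846 mg/L × 669,945 L = 1907 g.
Product at 89.1% available Cl: 1907 / 0.891 = 2140 g.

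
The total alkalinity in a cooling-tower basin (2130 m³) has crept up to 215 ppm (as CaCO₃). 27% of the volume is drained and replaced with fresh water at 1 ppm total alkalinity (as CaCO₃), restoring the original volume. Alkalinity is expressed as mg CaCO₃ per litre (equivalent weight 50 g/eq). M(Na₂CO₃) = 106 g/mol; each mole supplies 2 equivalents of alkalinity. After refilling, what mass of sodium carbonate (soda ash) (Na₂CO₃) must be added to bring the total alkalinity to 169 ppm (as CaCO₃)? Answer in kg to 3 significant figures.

Volume: 2130 m³ = 2,130,000 L.
After draining 27% and refilling: 215 × 0.73 + 1 × 0.27 = 157.22 ppm.
Deficit to target: 169 − 157.22 = 11.78 mg/L.
As CaCO₃: 11.78 mg/L × 2,130,000 L = 25,090 g; ÷ 50 g/eq ÷ 2 = 250.9 mol Na₂CO₃.
Mass: 250.9 × 106 = 26,600 g.

26.6 kg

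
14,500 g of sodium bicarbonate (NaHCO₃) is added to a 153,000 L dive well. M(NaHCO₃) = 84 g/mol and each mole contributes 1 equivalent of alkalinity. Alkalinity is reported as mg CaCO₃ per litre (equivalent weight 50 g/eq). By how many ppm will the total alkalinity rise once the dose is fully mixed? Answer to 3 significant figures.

56.4 ppm

Moles of NaHCO₃: 14,500 g ÷ 84 g/mol = 172.6 mol → 172.6 eq of alkalinity.
As CaCO₃: 172.6 eq × 50 g/eq = 8631 g.
Rise: 8631 g / 153,000 L × 1000 = 56.41 mg/L.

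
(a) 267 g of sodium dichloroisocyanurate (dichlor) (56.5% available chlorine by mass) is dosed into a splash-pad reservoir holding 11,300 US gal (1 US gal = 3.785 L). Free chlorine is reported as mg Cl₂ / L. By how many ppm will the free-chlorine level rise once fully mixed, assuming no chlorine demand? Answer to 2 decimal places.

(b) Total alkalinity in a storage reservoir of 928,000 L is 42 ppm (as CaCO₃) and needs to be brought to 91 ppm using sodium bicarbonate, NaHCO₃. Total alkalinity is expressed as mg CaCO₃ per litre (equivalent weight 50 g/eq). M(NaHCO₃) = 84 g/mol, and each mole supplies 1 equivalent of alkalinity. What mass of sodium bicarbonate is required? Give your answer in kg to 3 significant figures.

(a) Volume: 11,300 US gal × 3.785 L/gal = 42,770 L.
(a) Available chlorine delivered: 267 g × 0.565 = 150.9 g as Cl₂.
(a) Concentration rise: 150.9 g / 42,770 L = 3.527 mg/L = 3.53 ppm.

(b) Alkalinity to add: (91 − 42) = 49 mg/L as CaCO₃ × 928,000 L = 45,470 g as CaCO₃.
(b) Equivalents: 45,470 g ÷ 50 g/eq = 909.4 eq.
(b) NaHCO₃ supplies 1 eq per mole → 909.4 mol.
(b) Mass: 909.4 mol × 84 g/mol = 76,390 g.

(a) 3.53 ppm; (b) 76.4 kg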